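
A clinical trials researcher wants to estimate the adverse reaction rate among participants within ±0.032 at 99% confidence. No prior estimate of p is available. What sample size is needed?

Conservative approach: use p = 0.5 (maximizes p(1-p) = 0.25). n = z²(0.25)/E² = 2.576²×0.25/0.032² = 1620.1 → n = 1621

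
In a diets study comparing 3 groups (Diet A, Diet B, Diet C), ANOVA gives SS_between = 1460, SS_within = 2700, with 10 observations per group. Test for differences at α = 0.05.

df_between = 2, df_within = 27. F = MS_between/MS_within = 730.0/100.0 = 7.3. F_crit ≈ 3.354. Reject H₀. At least one mean differs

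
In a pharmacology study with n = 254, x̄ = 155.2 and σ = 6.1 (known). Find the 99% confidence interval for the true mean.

CI = x̄ ± z*(σ/√n) = 155.2 ± 2.576(6.1/√254) = 155.2 ± 0.99 = (154.21, 156.19)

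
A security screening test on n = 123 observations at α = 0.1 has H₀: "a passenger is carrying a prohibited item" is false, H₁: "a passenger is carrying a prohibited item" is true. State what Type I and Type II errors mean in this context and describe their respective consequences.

Type I (false positive): concluding that a passenger is carrying a prohibited item when it is not — detaining an innocent passenger — delay and inconvenience. Type II (false negative): failing to conclude that a passenger is carrying a prohibited item when it is — letting a prohibited item through — security breach. Which is costlier depends on domain priorities and is a judgement call rather than a statistical fact.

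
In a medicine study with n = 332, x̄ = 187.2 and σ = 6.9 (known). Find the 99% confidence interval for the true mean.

CI = x̄ ± z*(σ/√n) = 187.2 ± 2.576(6.9/√332) = 187.2 ± 0.98 = (186.22, 188.18)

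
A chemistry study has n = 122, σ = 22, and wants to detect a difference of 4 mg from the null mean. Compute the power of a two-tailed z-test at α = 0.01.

SE = σ/√n = 22/√122 = 1.992. Non-centrality λ = d/SE = 4/1.992 = 2.008. Power ≈ Φ(λ - z_{α/2}) = Φ(2.008 - 2.576) = Φ(-0.568) = 0.285.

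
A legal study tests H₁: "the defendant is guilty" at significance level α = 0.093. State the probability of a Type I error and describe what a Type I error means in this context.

P(Type I error) = α = 0.093. A Type I error is rejecting H₀ when H₀ is actually true (false positive) — here, concluding that the defendant is guilty when in fact this is not the case. Consequence: convicting an innocent person.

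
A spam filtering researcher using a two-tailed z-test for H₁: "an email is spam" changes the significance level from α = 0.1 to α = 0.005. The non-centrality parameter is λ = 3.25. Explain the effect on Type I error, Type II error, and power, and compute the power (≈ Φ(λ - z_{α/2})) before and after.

Decreasing α from 0.1 to 0.005:
• Type I error rate decreases (α is the Type I rate by definition).
• Critical value moves from z_{α/2} = 1.645 to 2.807, so power = Φ(λ - z_{α/2}) goes from Φ(3.25 - 1.645) = 0.946 to Φ(3.25 - 2.807) = 0.671.
• Type II error rate β = 1 - power therefore increases (0.054 → 0.329).
Appropriate when false positives are costly — here, a legitimate email is sent to the spam folder and the user misses it.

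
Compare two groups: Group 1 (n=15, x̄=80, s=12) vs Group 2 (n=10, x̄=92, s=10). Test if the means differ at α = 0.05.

Pooled sp = 11.26. t = -2.611, df = 23. Critical t = ±2.069. Reject H₀.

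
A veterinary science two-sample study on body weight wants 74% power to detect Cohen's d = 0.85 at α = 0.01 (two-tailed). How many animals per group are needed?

z_{α/2} = 2.576, z_β = Φ⁻¹(0.74) = 0.643. For large effect (d = 0.85): n per group = 2(z_{α/2} + z_β)²/d² = 2(2.576 + 0.643)²/0.85² = 28.7 → 29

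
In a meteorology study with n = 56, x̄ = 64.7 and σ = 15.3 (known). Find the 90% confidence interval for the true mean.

CI = x̄ ± z*(σ/√n) = 64.7 ± 1.645(15.3/√56) = 64.7 ± 3.36 = (61.34, 68.06)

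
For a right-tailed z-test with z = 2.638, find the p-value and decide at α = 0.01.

p = P(Z > 2.638) = 1 - Φ(2.638) ≈ 0.0042. Since p < 0.01, reject H₀ (significant) at α = 0.01.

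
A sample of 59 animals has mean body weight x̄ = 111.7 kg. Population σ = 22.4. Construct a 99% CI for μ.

CI = x̄ ± z*(σ/√n) = 111.7 ± 2.576(22.4/√59) = 111.7 ± 7.51 = (104.19, 119.21)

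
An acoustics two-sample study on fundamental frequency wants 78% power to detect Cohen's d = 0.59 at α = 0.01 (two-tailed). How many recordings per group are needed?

z_{α/2} = 2.576, z_β = Φ⁻¹(0.78) = 0.772. For medium effect (d = 0.59): n per group = 2(z_{α/2} + z_β)²/d² = 2(2.576 + 0.772)²/0.59² = 64.4 → 65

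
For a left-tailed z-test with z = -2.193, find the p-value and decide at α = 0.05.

p = P(Z < -2.193) = Φ(-2.193) ≈ 0.0142. Since p < 0.05, reject H₀ (significant) at α = 0.05.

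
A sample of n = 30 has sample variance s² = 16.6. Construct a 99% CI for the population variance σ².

df = 29. χ²_{0.005} = 52.336, χ²_{0.995} = 13.121. CI for σ² = ((n-1)s²/χ²_{α/2}, (n-1)s²/χ²_{1-α/2}) = (29·16.6/52.336, 29·16.6/13.121) = (9.2, 36.69)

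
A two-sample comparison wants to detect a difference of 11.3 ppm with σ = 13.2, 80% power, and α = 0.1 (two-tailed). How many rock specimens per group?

n per group = 2(z_α/2 + z_β)²σ²/d² = 2×(1.645 + 0.84)²×13.2²/11.3² = 16.9 → n = 17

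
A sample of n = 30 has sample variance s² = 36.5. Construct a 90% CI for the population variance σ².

df = 29. χ²_{0.05} = 42.557, χ²_{0.95} = 17.708. CI for σ² = ((n-1)s²/χ²_{α/2}, (n-1)s²/χ²_{1-α/2}) = (29·36.5/42.557, 29·36.5/17.708) = (24.87, 59.78)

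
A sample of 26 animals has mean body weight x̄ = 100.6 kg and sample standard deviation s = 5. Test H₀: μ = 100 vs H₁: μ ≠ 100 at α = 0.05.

t = (x̄ - μ₀)/(s/√n) = (100.6 - 100)/(5/√26) = 0.612. df = 25, critical t = ±2.06. Fail to reject H₀.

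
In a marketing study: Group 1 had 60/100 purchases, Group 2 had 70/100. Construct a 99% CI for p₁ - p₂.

p̂₁ = 0.6, p̂₂ = 0.7. Difference = -0.1. CI = (-0.273, 0.073)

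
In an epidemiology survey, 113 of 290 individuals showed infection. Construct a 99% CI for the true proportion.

p̂ = 0.39. CI = p̂ ± z*√(p̂(1-p̂)/n) = (0.316, 0.463)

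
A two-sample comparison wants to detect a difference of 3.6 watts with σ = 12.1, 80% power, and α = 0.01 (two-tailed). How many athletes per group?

n per group = 2(z_α/2 + z_β)²σ²/d² = 2×(2.576 + 0.84)²×12.1²/3.6² = 263.7 → n = 264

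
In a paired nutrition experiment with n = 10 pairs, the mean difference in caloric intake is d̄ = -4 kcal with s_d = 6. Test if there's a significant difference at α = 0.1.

t = d̄/(s_d/√n) = -4/(6/√10) = -2.108. df = 9, critical t = ±1.833. Reject H₀.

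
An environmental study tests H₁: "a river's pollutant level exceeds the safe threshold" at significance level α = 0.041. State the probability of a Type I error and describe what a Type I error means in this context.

P(Type I error) = α = 0.041. A Type I error is rejecting H₀ when H₀ is actually true (false positive) — here, concluding that a river's pollutant level exceeds the safe threshold when in fact this is not the case. Consequence: shutting down a compliant factory unnecessarily.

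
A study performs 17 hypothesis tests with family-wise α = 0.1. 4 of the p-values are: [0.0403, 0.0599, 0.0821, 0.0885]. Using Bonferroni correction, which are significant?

Bonferroni α = 0.1/17 = 0.00588. None of the given p-values are significant.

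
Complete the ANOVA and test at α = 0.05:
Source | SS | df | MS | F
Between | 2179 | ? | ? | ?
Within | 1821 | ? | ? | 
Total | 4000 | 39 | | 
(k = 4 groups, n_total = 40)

df_between = 3, df_within = 36. MS_between = 726.33, MS_within = 50.58. F = 14.359, F_crit ≈ 2.866. Reject H₀.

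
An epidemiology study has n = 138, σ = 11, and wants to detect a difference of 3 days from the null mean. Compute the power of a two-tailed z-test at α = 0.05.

SE = σ/√n = 11/√138 = 0.936. Non-centrality λ = d/SE = 3/0.936 = 3.204. Power ≈ Φ(λ - z_{α/2}) = Φ(3.204 - 1.96) = Φ(1.244) = 0.893.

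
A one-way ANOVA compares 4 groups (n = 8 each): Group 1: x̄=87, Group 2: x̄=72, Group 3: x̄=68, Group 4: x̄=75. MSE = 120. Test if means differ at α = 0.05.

Grand mean = 75.5. SS_between = 1608.0, MS_between = 536.0. F = 4.467, F_crit ≈ 2.947. Reject H₀.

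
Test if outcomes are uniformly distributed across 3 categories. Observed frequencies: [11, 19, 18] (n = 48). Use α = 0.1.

Expected = 16 each. χ² = Σ(O-E)²/E = 2.375. df = 2, critical value = 4.605. Fail to reject H₀.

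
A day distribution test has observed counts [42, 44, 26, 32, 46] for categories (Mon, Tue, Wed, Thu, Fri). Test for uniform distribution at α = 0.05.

Expected = 38 each. χ² = Σ(O-E)²/E = 7.789. df = 4, critical value = 9.488. Fail to reject H₀.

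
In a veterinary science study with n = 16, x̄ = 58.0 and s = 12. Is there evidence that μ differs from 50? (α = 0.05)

t = (x̄ - μ₀)/(s/√n) = (58.0 - 50)/(12/√16) = 2.667. df = 15, critical t = ±2.131. Reject H₀.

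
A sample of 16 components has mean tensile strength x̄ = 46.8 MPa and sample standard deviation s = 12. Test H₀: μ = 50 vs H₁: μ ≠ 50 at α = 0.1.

t = (x̄ - μ₀)/(s/√n) = (46.8 - 50)/(12/√16) = -1.067. df = 15, critical t = ±1.753. Fail to reject H₀.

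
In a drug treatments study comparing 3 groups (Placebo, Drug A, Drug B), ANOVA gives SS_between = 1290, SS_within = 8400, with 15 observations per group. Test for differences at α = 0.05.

df_between = 2, df_within = 42. F = MS_between/MS_within = 645.0/200.0 = 3.225. F_crit ≈ 3.22. Reject H₀. At least one mean differs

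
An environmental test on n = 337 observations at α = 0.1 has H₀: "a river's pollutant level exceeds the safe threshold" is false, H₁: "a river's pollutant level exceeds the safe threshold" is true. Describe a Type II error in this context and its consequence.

Type II error: failing to reject H₀ when it is false — concluding that a river's pollutant level exceeds the safe threshold is not supported when in fact it is. Consequence: allowing unsafe pollution to continue.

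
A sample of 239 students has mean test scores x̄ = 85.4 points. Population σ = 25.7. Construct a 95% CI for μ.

CI = x̄ ± z*(σ/√n) = 85.4 ± 1.96(25.7/√239) = 85.4 ± 3.26 = (82.14, 88.66)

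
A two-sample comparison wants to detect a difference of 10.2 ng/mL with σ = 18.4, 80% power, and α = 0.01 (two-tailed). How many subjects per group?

n per group = 2(z_α/2 + z_β)²σ²/d² = 2×(2.576 + 0.84)²×18.4²/10.2² = 75.9 → n = 76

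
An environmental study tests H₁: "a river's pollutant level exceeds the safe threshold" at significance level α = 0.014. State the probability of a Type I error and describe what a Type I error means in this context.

P(Type I error) = α = 0.014. A Type I error is rejecting H₀ when H₀ is actually true (false positive) — here, concluding that a river's pollutant level exceeds the safe threshold when in fact this is not the case. Consequence: shutting down a compliant factory unnecessarily.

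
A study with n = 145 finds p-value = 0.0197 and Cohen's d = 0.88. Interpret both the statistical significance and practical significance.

Statistically significant (p = 0.0197 < 0.05). Cohen's d = 0.88 indicates a large effect size. Both statistical and practical significance should be considered.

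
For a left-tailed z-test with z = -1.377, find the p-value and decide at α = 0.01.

p = P(Z < -1.377) = Φ(-1.377) ≈ 0.0843. Since p ≥ 0.01, fail to reject H₀ (not significant) at α = 0.01.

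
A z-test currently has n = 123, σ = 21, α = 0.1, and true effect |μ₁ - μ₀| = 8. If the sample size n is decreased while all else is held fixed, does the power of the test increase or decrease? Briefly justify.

Power decreases: a smaller n inflates the standard error σ/√n, pulling the sampling distribution under H₁ back toward the critical value.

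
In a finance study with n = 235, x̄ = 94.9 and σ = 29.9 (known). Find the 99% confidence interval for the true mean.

CI = x̄ ± z*(σ/√n) = 94.9 ± 2.576(29.9/√235) = 94.9 ± 5.02 = (89.88, 99.92)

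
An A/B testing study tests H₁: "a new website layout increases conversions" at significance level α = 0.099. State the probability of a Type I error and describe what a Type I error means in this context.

P(Type I error) = α = 0.099. A Type I error is rejecting H₀ when H₀ is actually true (false positive) — here, concluding that a new website layout increases conversions when in fact this is not the case. Consequence: rolling out a layout that doesn't actually help — wasted engineering effort.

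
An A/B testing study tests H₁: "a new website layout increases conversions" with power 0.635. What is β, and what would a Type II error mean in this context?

β = 1 - power = 1 - 0.635 = 0.365. A Type II error is failing to reject H₀ when H₀ is false (false negative) — here, failing to conclude that a new website layout increases conversions when in fact it is true. Consequence: discarding a layout that would have improved conversions — lost revenue.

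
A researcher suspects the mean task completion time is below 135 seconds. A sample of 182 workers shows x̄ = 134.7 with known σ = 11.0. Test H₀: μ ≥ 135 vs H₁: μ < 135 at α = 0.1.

z = -0.368. Critical value: -1.28. Fail to reject H₀.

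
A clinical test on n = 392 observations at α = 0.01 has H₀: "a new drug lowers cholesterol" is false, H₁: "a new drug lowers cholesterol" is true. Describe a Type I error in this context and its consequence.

Type I error: rejecting H₀ when it is true — concluding that a new drug lowers cholesterol when in fact it is not. Consequence: approving an ineffective drug — patients take a useless medication and may skip effective alternatives.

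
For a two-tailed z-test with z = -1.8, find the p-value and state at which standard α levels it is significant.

p = 2·P(Z > |-1.8|) = 2·(1 - Φ(1.8)) ≈ 0.0719. Significant at α = 0.1.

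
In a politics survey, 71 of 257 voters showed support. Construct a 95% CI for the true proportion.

p̂ = 0.276. CI = p̂ ± z*√(p̂(1-p̂)/n) = (0.222, 0.331)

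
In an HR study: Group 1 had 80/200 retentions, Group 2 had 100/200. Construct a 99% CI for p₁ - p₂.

p̂₁ = 0.4, p̂₂ = 0.5. Difference = -0.1. CI = (-0.228, 0.028)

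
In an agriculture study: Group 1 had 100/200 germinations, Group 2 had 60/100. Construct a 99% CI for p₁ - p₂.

p̂₁ = 0.5, p̂₂ = 0.6. Difference = -0.1. CI = (-0.256, 0.056)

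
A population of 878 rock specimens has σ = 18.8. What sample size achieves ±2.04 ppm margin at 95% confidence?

Without FPC: n₀ = (1.96×18.8/2.04)² = 326.263. With FPC: n = n₀N/(n₀+N-1) = 238.1 → n = 239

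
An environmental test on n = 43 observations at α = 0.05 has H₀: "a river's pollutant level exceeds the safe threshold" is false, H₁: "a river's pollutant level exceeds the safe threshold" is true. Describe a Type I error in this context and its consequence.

Type I error: rejecting H₀ when it is true — concluding that a river's pollutant level exceeds the safe threshold when in fact it is not. Consequence: shutting down a compliant factory unnecessarily.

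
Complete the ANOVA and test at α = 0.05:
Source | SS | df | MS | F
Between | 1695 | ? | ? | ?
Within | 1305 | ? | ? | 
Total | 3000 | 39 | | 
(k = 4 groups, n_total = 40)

df_between = 3, df_within = 36. MS_between = 565.0, MS_within = 36.25. F = 15.586, F_crit ≈ 2.866. Reject H₀.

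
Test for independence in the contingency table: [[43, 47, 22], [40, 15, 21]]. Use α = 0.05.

χ² = 10.125. df = 2, critical = 5.991. Reject H₀. Variables are dependent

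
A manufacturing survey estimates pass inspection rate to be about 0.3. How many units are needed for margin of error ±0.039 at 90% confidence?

n = z²p(1-p)/E² = 1.645²×0.3×0.7/0.039² = 373.6 → n = 374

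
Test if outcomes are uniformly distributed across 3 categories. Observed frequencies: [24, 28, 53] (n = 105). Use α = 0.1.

Expected = 35 each. χ² = Σ(O-E)²/E = 14.114. df = 2, critical value = 4.605. Reject H₀.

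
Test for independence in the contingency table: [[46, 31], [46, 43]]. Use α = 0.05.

χ² = 1.084. df = 1, critical = 3.841. Fail to reject H₀. No evidence of dependence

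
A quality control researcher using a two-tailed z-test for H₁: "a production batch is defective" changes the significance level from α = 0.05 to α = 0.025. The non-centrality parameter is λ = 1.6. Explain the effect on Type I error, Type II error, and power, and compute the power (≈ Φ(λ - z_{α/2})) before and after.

Decreasing α from 0.05 to 0.025:
• Type I error rate decreases (α is the Type I rate by definition).
• Critical value moves from z_{α/2} = 1.96 to 2.241, so power = Φ(λ - z_{α/2}) goes from Φ(1.6 - 1.96) = 0.359 to Φ(1.6 - 2.241) = 0.261.
• Type II error rate β = 1 - power therefore increases (0.641 → 0.739).
Appropriate when false positives are costly — here, scrapping a good batch — wasted material and cost for no reason.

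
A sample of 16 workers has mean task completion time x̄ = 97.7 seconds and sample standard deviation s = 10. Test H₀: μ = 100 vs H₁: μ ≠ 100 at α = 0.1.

t = (x̄ - μ₀)/(s/√n) = (97.7 - 100)/(10/√16) = -0.92. df = 15, critical t = ±1.753. Fail to reject H₀.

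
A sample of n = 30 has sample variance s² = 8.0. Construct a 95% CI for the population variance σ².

df = 29. χ²_{0.025} = 45.722, χ²_{0.975} = 16.047. CI for σ² = ((n-1)s²/χ²_{α/2}, (n-1)s²/χ²_{1-α/2}) = (29·8.0/45.722, 29·8.0/16.047) = (5.07, 14.46)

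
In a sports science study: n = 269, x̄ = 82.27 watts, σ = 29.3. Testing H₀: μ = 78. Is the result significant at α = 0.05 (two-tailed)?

z = (82.27 - 78)/(29.3/√269) = 2.39. Since |z| > 1.96, significant at α = 0.05.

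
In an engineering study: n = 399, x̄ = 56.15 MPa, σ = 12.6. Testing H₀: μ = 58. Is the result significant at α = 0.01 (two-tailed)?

z = (56.15 - 58)/(12.6/√399) = -2.933. Since |z| > 2.576, significant at α = 0.01.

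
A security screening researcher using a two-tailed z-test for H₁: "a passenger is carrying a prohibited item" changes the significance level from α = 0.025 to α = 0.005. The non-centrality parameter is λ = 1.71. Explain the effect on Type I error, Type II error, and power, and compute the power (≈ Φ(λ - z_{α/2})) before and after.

Decreasing α from 0.025 to 0.005:
• Type I error rate decreases (α is the Type I rate by definition).
• Critical value moves from z_{α/2} = 2.241 to 2.807, so power = Φ(λ - z_{α/2}) goes from Φ(1.71 - 2.241) = 0.298 to Φ(1.71 - 2.807) = 0.136.
• Type II error rate β = 1 - power therefore increases (0.702 → 0.864).
Appropriate when false positives are costly — here, detaining an innocent passenger — delay and inconvenience.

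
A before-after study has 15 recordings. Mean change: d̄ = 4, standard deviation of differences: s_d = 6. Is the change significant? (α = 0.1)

t = d̄/(s_d/√n) = 4/(6/√15) = 2.582. df = 14, critical t = ±1.761. Reject H₀.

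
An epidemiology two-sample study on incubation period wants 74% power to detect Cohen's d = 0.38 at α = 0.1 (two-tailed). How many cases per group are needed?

z_{α/2} = 1.645, z_β = Φ⁻¹(0.74) = 0.643. For small effect (d = 0.38): n per group = 2(z_{α/2} + z_β)²/d² = 2(1.645 + 0.643)²/0.38² = 72.5 → 73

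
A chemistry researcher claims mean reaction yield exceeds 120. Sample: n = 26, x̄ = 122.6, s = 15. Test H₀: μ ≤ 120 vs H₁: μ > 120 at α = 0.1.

t = (122.6 - 120)/(15/√26) = 0.884, df = 25. Critical t = 1.316. Fail to reject H₀.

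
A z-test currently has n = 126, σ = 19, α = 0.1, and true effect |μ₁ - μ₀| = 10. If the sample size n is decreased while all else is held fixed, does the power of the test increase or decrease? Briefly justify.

Power decreases: a smaller n inflates the standard error σ/√n, pulling the sampling distribution under H₁ back toward the critical value.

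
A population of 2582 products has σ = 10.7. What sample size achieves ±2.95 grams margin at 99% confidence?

Without FPC: n₀ = (2.576×10.7/2.95)² = 87.3. With FPC: n = n₀N/(n₀+N-1) = 84.5 → n = 85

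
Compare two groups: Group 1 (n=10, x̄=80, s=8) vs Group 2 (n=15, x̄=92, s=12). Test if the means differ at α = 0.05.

Pooled sp = 10.62. t = -2.769, df = 23. Critical t = ±2.069. Reject H₀.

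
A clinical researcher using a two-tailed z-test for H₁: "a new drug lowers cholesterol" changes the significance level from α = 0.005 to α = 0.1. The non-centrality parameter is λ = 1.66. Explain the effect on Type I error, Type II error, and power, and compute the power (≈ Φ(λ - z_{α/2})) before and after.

Increasing α from 0.005 to 0.1:
• Type I error rate increases (α is the Type I rate by definition).
• Critical value moves from z_{α/2} = 2.807 to 1.645, so power = Φ(λ - z_{α/2}) goes from Φ(1.66 - 2.807) = 0.126 to Φ(1.66 - 1.645) = 0.506.
• Type II error rate β = 1 - power therefore decreases (0.874 → 0.494).
Appropriate when false negatives are costly — here, shelving an effective drug — patients miss out on a treatment that would have helped.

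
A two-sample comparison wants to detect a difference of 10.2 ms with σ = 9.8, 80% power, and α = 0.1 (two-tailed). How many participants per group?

n per group = 2(z_α/2 + z_β)²σ²/d² = 2×(1.645 + 0.84)²×9.8²/10.2² = 11.4 → n = 12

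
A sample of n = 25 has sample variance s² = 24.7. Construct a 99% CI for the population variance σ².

df = 24. χ²_{0.005} = 45.559, χ²_{0.995} = 9.886. CI for σ² = ((n-1)s²/χ²_{α/2}, (n-1)s²/χ²_{1-α/2}) = (24·24.7/45.559, 24·24.7/9.886) = (13.01, 59.96)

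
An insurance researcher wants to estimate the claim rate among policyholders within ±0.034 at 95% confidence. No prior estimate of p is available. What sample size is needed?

Conservative approach: use p = 0.5 (maximizes p(1-p) = 0.25). n = z²(0.25)/E² = 1.96²×0.25/0.034² = 830.8 → n = 831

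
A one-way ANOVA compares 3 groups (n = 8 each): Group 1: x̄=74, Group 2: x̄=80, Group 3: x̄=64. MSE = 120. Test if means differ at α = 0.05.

Grand mean = 72.67. SS_between = 1045.33, MS_between = 522.67. F = 4.356, F_crit ≈ 3.467. Reject H₀.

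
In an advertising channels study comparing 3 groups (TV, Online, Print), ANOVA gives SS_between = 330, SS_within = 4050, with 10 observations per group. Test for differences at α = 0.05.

df_between = 2, df_within = 27. F = MS_between/MS_within = 165.0/150.0 = 1.1. F_crit ≈ 3.354. Fail to reject H₀.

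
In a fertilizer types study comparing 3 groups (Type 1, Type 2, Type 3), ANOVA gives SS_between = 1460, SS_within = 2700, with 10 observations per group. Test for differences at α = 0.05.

df_between = 2, df_within = 27. F = MS_between/MS_within = 730.0/100.0 = 7.3. F_crit ≈ 3.354. Reject H₀. At least one mean differs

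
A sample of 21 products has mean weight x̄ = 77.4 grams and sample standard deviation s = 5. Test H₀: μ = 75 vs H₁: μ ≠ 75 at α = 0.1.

t = (x̄ - μ₀)/(s/√n) = (77.4 - 75)/(5/√21) = 2.2. df = 20, critical t = ±1.725. Reject H₀.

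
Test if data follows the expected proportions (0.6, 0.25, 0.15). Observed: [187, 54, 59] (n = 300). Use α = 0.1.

Expected: [180.0, 75.0, 45.0]. χ² = 10.508. df = 2, critical = 4.605. Reject H₀.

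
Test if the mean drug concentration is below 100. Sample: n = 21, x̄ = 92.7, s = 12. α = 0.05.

t = (92.7 - 100)/(12/√21) = -2.788, df = 20. Critical t = -1.725. Reject H₀.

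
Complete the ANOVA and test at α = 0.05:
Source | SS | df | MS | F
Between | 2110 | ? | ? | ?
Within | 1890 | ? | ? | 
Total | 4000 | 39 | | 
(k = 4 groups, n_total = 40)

df_between = 3, df_within = 36. MS_between = 703.33, MS_within = 52.5. F = 13.397, F_crit ≈ 2.866. Reject H₀.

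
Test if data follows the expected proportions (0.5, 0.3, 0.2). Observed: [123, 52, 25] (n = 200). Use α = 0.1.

Expected: [100.0, 60.0, 40.0]. χ² = 11.982. df = 2, critical = 4.605. Reject H₀.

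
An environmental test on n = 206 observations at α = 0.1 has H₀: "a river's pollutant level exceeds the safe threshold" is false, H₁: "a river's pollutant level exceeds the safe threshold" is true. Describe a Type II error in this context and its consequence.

Type II error: failing to reject H₀ when it is false — concluding that a river's pollutant level exceeds the safe threshold is not supported when in fact it is. Consequence: allowing unsafe pollution to continue.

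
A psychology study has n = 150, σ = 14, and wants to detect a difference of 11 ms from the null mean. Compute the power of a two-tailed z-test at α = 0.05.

SE = σ/√n = 14/√150 = 1.143. Non-centrality λ = d/SE = 11/1.143 = 9.623. Power ≈ Φ(λ - z_{α/2}) = Φ(9.623 - 1.96) = Φ(7.663) = 1.0.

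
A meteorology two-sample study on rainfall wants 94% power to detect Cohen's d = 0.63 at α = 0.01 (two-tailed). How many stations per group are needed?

z_{α/2} = 2.576, z_β = Φ⁻¹(0.94) = 1.555. For medium effect (d = 0.63): n per group = 2(z_{α/2} + z_β)²/d² = 2(2.576 + 1.555)²/0.63² = 86.0 → 86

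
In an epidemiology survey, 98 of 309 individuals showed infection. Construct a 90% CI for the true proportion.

p̂ = 0.317. CI = p̂ ± z*√(p̂(1-p̂)/n) = (0.274, 0.361)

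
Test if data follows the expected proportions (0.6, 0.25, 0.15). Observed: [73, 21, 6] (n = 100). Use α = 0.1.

Expected: [60.0, 25.0, 15.0]. χ² = 8.857. df = 2, critical = 4.605. Reject H₀.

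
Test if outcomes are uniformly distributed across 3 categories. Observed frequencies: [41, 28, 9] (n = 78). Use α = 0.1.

Expected = 26 each. χ² = Σ(O-E)²/E = 19.923. df = 2, critical value = 4.605. Reject H₀.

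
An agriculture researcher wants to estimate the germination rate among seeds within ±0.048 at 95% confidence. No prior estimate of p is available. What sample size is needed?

Conservative approach: use p = 0.5 (maximizes p(1-p) = 0.25). n = z²(0.25)/E² = 1.96²×0.25/0.048² = 416.8 → n = 417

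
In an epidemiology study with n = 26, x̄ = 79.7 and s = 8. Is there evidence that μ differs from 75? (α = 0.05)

t = (x̄ - μ₀)/(s/√n) = (79.7 - 75)/(8/√26) = 2.996. df = 25, critical t = ±2.06. Reject H₀.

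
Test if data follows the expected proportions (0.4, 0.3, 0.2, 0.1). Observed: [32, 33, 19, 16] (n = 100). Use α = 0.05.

Expected: [40.0, 30.0, 20.0, 10.0]. χ² = 5.55. df = 3, critical = 7.815. Fail to reject H₀.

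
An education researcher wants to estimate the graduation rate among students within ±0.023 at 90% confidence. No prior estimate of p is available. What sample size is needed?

Conservative approach: use p = 0.5 (maximizes p(1-p) = 0.25). n = z²(0.25)/E² = 1.645²×0.25/0.023² = 1278.8 → n = 1279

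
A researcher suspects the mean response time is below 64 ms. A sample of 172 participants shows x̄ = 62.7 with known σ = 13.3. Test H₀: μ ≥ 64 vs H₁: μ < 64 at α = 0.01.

z = -1.282. Critical value: -2.33. Fail to reject H₀.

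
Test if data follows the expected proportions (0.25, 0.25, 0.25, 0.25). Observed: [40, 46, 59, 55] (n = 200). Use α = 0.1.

Expected: [50.0, 50.0, 50.0, 50.0]. χ² = 4.44. df = 3, critical = 6.251. Fail to reject H₀.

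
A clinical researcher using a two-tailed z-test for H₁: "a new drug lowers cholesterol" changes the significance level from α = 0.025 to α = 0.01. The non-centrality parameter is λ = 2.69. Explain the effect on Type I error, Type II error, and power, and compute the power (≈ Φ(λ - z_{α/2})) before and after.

Decreasing α from 0.025 to 0.01:
• Type I error rate decreases (α is the Type I rate by definition).
• Critical value moves from z_{α/2} = 2.241 to 2.576, so power = Φ(λ - z_{α/2}) goes from Φ(2.69 - 2.241) = 0.673 to Φ(2.69 - 2.576) = 0.545.
• Type II error rate β = 1 - power therefore increases (0.327 → 0.455).
Appropriate when false positives are costly — here, approving an ineffective drug — patients take a useless medication and may skip effective alternatives.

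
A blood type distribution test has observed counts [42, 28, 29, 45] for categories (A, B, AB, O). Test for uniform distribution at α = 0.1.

Expected = 36 each. χ² = Σ(O-E)²/E = 6.389. df = 3, critical value = 6.251. Reject H₀.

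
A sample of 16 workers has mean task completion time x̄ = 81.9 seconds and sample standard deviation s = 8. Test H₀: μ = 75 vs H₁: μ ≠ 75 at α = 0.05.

t = (x̄ - μ₀)/(s/√n) = (81.9 - 75)/(8/√16) = 3.45. df = 15, critical t = ±2.131. Reject H₀.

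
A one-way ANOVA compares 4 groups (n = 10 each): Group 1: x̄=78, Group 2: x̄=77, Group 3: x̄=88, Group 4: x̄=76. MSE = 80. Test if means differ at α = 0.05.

Grand mean = 79.75. SS_between = 927.5, MS_between = 309.17. F = 3.865, F_crit ≈ 2.866. Reject H₀.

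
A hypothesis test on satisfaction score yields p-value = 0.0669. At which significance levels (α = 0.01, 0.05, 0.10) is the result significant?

p = 0.0669. Significant at: α = 0.1.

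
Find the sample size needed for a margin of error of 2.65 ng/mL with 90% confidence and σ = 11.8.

n = (z*σ/E)² = (1.645×11.8/2.65)² = 53.7 → n = 54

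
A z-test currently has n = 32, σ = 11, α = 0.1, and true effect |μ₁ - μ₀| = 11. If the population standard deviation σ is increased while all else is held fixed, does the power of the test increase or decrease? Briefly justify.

Power decreases: a larger σ inflates the standard error σ/√n, pulling the sampling distribution under H₁ back toward the critical value.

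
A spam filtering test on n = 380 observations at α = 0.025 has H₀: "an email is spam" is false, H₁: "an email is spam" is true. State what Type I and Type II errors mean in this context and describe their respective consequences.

Type I (false positive): concluding that an email is spam when it is not — a legitimate email is sent to the spam folder and the user misses it. Type II (false negative): failing to conclude that an email is spam when it is — a spam email lands in the inbox. Which is costlier depends on domain priorities and is a judgement call rather than a statistical fact.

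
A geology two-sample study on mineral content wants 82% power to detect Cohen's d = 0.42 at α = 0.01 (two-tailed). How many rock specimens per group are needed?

z_{α/2} = 2.576, z_β = Φ⁻¹(0.82) = 0.915. For small effect (d = 0.42): n per group = 2(z_{α/2} + z_β)²/d² = 2(2.576 + 0.915)²/0.42² = 138.2 → 139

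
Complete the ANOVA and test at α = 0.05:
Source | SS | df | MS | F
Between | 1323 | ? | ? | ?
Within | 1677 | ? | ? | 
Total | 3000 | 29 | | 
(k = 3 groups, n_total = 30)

df_between = 2, df_within = 27. MS_between = 661.5, MS_within = 62.11. F = 10.65, F_crit ≈ 3.354. Reject H₀.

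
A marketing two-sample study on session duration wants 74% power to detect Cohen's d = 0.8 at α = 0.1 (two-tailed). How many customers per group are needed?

z_{α/2} = 1.645, z_β = Φ⁻¹(0.74) = 0.643. For large effect (d = 0.8): n per group = 2(z_{α/2} + z_β)²/d² = 2(1.645 + 0.643)²/0.8² = 16.4 → 17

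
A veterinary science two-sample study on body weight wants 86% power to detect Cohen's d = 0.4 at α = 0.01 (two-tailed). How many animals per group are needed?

z_{α/2} = 2.576, z_β = Φ⁻¹(0.86) = 1.08. For small effect (d = 0.4): n per group = 2(z_{α/2} + z_β)²/d² = 2(2.576 + 1.08)²/0.4² = 167.1 → 168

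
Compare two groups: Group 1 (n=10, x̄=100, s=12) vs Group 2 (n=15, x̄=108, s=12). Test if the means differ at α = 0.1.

Pooled sp = 12.0. t = -1.633, df = 23. Critical t = ±1.714. Fail to reject H₀.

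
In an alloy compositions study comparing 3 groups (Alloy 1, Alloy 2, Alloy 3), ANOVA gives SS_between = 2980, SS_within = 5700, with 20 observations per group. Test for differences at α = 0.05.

df_between = 2, df_within = 57. F = MS_between/MS_within = 1490.0/100.0 = 14.9. F_crit ≈ 3.159. Reject H₀. At least one mean differs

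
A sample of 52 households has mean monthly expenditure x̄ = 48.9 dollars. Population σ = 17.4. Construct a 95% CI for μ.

CI = x̄ ± z*(σ/√n) = 48.9 ± 1.96(17.4/√52) = 48.9 ± 4.73 = (44.17, 53.63)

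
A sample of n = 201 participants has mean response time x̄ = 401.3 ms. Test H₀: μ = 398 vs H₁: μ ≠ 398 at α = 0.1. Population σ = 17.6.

z = (x̄ - μ₀)/(σ/√n) = (401.3 - 398)/(17.6/√201) = 2.658. Critical value: ±1.645. Since |2.658| > 1.645, Reject H₀.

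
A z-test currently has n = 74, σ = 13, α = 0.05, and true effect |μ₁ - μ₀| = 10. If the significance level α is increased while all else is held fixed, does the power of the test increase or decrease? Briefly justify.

Power increases: a larger α lowers the critical value, so more of the H₁ sampling distribution falls in the rejection region.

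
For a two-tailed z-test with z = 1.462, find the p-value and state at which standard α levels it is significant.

p = 2·P(Z > |1.462|) = 2·(1 - Φ(1.462)) ≈ 0.1437. Not significant at any standard level.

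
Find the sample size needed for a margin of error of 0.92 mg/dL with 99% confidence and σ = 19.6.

n = (z*σ/E)² = (2.576×19.6/0.92)² = 3011.8 → n = 3012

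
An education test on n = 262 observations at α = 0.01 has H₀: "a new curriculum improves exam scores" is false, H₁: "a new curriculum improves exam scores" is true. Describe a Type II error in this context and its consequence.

Type II error: failing to reject H₀ when it is false — concluding that a new curriculum improves exam scores is not supported when in fact it is. Consequence: keeping the old curriculum when the new one would have helped students.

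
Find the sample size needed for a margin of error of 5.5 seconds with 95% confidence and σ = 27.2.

n = (z*σ/E)² = (1.96×27.2/5.5)² = 94.0 → n = 94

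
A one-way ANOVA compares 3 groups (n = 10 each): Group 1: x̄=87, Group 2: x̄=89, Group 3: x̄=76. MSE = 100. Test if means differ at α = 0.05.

Grand mean = 84.0. SS_between = 980.0, MS_between = 490.0. F = 4.9, F_crit ≈ 3.354. Reject H₀.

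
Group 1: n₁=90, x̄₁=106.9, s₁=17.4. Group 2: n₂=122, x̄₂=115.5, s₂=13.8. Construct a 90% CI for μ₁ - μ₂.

Difference = -8.6. SE = √(17.4²/90 + 13.8²/122) = 2.219. CI = (-12.25, -4.95)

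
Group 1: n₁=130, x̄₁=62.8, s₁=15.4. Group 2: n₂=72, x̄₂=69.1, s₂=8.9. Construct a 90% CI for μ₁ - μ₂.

Difference = -6.3. SE = √(15.4²/130 + 8.9²/72) = 1.71. CI = (-9.11, -3.49)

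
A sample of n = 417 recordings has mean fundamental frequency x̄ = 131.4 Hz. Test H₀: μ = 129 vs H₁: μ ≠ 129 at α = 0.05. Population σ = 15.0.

z = (x̄ - μ₀)/(σ/√n) = (131.4 - 129)/(15.0/√417) = 3.267. Critical value: ±1.96. Since |3.267| > 1.96, Reject H₀.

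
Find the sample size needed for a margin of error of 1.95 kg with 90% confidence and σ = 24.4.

n = (z*σ/E)² = (1.645×24.4/1.95)² = 423.7 → n = 424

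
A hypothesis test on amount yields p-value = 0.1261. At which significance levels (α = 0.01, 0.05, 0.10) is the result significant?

p = 0.1261. Not significant at any of the given levels.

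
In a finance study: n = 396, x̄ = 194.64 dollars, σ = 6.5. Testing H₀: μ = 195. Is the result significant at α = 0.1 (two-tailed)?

z = (194.64 - 195)/(6.5/√396) = -1.102. Since |z| ≤ 1.645, not significant at α = 0.1.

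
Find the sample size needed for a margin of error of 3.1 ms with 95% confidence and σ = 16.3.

n = (z*σ/E)² = (1.96×16.3/3.1)² = 106.2 → n = 107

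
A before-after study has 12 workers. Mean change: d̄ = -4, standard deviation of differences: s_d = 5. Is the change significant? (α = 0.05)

t = d̄/(s_d/√n) = -4/(5/√12) = -2.771. df = 11, critical t = ±2.201. Reject H₀.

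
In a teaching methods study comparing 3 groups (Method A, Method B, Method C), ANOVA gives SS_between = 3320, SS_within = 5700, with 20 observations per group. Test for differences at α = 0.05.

df_between = 2, df_within = 57. F = MS_between/MS_within = 1660.0/100.0 = 16.6. F_crit ≈ 3.159. Reject H₀. At least one mean differs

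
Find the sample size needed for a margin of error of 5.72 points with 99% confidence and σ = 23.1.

n = (z*σ/E)² = (2.576×23.1/5.72)² = 108.2 → n = 109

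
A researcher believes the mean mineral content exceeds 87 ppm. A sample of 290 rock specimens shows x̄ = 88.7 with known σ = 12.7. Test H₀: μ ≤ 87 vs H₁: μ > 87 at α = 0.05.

z = 2.28. Critical value: 1.645. Reject H₀.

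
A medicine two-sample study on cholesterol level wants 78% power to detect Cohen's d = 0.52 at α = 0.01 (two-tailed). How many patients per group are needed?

z_{α/2} = 2.576, z_β = Φ⁻¹(0.78) = 0.772. For medium effect (d = 0.52): n per group = 2(z_{α/2} + z_β)²/d² = 2(2.576 + 0.772)²/0.52² = 82.9 → 83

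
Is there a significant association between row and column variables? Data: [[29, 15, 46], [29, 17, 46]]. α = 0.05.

χ² = 0.103. df = 2, critical = 5.991. Fail to reject H₀. No evidence of dependence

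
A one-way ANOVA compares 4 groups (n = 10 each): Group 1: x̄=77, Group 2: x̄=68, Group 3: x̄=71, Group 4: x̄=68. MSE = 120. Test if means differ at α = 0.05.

Grand mean = 71.0. SS_between = 540.0, MS_between = 180.0. F = 1.5, F_crit ≈ 2.866. Fail to reject H₀.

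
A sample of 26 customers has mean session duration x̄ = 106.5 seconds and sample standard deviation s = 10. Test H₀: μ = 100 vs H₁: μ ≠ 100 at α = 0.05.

t = (x̄ - μ₀)/(s/√n) = (106.5 - 100)/(10/√26) = 3.314. df = 25, critical t = ±2.06. Reject H₀.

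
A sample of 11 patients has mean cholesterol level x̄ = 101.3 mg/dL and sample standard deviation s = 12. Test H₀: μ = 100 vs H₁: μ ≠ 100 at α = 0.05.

t = (x̄ - μ₀)/(s/√n) = (101.3 - 100)/(12/√11) = 0.359. df = 10, critical t = ±2.228. Fail to reject H₀.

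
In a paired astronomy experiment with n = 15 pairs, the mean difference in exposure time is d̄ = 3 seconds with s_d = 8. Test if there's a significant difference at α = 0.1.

t = d̄/(s_d/√n) = 3/(8/√15) = 1.452. df = 14, critical t = ±1.761. Fail to reject H₀.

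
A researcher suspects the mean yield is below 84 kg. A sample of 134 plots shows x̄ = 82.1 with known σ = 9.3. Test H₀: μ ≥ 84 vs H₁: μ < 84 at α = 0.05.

z = -2.365. Critical value: -1.645. Reject H₀.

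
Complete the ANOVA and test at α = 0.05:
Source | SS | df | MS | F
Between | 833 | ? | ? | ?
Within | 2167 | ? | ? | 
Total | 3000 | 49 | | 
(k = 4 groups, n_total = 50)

df_between = 3, df_within = 46. MS_between = 277.67, MS_within = 47.11. F = 5.894, F_crit ≈ 2.807. Reject H₀.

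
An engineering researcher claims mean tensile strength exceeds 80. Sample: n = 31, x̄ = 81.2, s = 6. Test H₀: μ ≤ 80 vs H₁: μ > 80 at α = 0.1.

t = (81.2 - 80)/(6/√31) = 1.114, df = 30. Critical t = 1.31. Fail to reject H₀.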